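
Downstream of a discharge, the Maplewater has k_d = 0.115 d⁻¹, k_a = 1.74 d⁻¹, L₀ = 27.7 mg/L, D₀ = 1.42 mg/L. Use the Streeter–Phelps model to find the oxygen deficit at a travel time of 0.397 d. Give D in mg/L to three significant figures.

k_d L₀/(k_a−k_d) = 0.115×27.7/(1.74−0.115) = 3.186/1.625 = 1.960 mg/L.
e^(−k_d t) = e^(−0.115×0.3970) = 0.9554; e^(−k_a t) = e^(−1.74×0.3970) = 0.5012.
D = 1.960 × (0.9554 − 0.5012) + 1.42 × 0.5012 = 0.8903 + 0.7117 = 1.602 mg/L.

D ≈ 1.60 mg/L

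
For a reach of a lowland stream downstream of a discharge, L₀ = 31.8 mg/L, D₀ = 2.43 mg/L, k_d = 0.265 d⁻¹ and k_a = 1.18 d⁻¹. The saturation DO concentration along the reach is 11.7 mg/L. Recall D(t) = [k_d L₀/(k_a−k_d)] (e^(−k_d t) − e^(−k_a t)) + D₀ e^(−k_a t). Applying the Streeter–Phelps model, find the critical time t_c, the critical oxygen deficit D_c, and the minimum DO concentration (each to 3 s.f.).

t_c ≈ 1.30 d; D_c ≈ 5.06 mg/L; min DO ≈ 6.64 mg/L

With k_a/k_d = 4.453 and 1 − D₀(k_a−k_d)/(k_d L₀) = 0.7362,
t_c = ln(4.453 × 0.7362) / (1.18 − 0.265) = ln(3.278) / 0.9150 = 1.187/0.9150 = 1.298 d.
L(t_c) = L₀ e^(−k_d t_c) = 31.8 × 0.7090 = 22.55 mg/L, and at the critical point k_a D_c = k_d L, so D_c = (0.265/1.18) × 22.55 = 5.064 mg/L.
Minimum DO = C_s − D_c = 11.7 − 5.064 = 6.636 mg/L.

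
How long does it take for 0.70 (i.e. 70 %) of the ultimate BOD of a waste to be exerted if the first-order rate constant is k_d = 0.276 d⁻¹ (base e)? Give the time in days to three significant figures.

t ≈ 4.36 d

y/L₀ = 1 − e^(−k_d t) = 0.70 ⇒ e^(−k_d t) = 0.300
t = −ln(0.300) / 0.276 = 1.204 / 0.276 = 4.362 d.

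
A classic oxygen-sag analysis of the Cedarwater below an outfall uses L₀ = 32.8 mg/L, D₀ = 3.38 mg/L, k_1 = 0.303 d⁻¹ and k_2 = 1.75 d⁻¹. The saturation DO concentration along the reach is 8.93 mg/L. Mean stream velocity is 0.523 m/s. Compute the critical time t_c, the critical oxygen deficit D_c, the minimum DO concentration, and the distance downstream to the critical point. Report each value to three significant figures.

With k_2/k_1 = 5.776 and 1 − D₀(k_2−k_1)/(k_1 L₀) = 0.5079,
t_c = ln(5.776 × 0.5079) / (1.75 − 0.303) = ln(2.933) / 1.447 = 1.076/1.447 = 0.7437 d.
D_c = (k_1/k_2) L₀ e^(−k_1 t_c) = (0.303/1.75) × 32.8 × e^(−0.303×0.7437) = 0.1731 × 32.8 × 0.7982 = 4.533 mg/L.
Minimum DO = C_s − D_c = 8.93 − 4.533 = 4.397 mg/L.
x_c = v t_c = 0.523 m/s × 0.7437 d × 86400 s/d = 33610 m ≈ 33.6 km.

t_c ≈ 0.744 d; D_c ≈ 4.53 mg/L; min DO ≈ 4.40 mg/L; x_c ≈ 33.6 km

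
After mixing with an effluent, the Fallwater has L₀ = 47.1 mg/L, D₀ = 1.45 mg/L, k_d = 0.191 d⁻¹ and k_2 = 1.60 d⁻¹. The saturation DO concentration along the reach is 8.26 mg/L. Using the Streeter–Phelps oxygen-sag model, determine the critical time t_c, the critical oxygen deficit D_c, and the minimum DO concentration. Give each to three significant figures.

t_c = [1/(k_2−k_d)] ln[(k_2/k_d)(1 − D₀(k_2−k_d)/(k_d L₀))]
= [1/(1.60−0.191)] ln[(1.60/0.191)(1 − 1.45×1.409/(0.191×47.1))]
= (1/1.409) ln[8.377 × 0.7729] = 0.7097 × ln(6.475) = 0.7097 × 1.868 = 1.326 d.
D_c = (k_d/k_2) L₀ e^(−k_d t_c) = (0.191/1.60) × 47.1 × e^(−0.191×1.326) = 0.1194 × 47.1 × 0.7763 = 4.365 mg/L.
Minimum DO = C_s − D_c = 8.26 − 4.365 = 3.895 mg/L.

t_c ≈ 1.33 d; D_c ≈ 4.36 mg/L; min DO ≈ 3.90 mg/L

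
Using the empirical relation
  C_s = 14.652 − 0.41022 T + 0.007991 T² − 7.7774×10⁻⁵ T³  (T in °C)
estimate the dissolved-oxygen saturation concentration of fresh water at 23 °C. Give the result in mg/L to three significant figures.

C_s = 14.652 − 0.41022×23 + 0.007991×23² − 7.7774×10⁻⁵×23³ = 8.498 mg/L.

C_s ≈ 8.50 mg/L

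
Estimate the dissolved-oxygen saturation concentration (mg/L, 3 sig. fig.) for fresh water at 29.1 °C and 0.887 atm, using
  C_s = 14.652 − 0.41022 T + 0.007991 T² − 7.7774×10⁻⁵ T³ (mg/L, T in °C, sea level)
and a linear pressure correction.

C_s ≈ 6.71 mg/L

At sea level: C_s = 14.652 − 0.41022×29.1 + 0.007991×29.1² − 7.7774×10⁻⁵×29.1³ = 7.565 mg/L.
Pressure correction: C_s' = 7.565 × 0.887 = 6.710 mg/L.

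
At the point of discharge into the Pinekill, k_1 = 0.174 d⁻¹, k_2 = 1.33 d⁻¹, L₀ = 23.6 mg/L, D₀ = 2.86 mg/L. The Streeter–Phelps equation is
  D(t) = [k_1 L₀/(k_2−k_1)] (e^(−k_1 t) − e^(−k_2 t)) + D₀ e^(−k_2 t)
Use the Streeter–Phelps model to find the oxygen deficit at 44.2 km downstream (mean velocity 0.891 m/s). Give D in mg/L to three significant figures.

Travel time t = x/v = 44.2 km / (0.891 m/s) = 44200 m / 0.891 m/s = 49610 s = 0.5742 d.
k_1 L₀/(k_2−k_1) = 0.174×23.6/(1.33−0.174) = 4.106/1.156 = 3.552 mg/L.
e^(−k_1 t) = e^(−0.174×0.5742) = 0.9049; e^(−k_2 t) = e^(−1.33×0.5742) = 0.4660.
D = 3.552 × (0.9049 − 0.4660) + 2.86 × 0.4660 = 1.559 + 1.333 = 2.892 mg/L.

D ≈ 2.89 mg/L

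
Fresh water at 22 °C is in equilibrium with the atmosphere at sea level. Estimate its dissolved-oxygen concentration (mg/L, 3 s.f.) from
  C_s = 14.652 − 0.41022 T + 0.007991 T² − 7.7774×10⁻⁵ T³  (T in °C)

C_s = 14.652 − 0.41022×22 + 0.007991×22² − 7.7774×10⁻⁵×22³ = 8.667 mg/L.

C_s ≈ 8.67 mg/L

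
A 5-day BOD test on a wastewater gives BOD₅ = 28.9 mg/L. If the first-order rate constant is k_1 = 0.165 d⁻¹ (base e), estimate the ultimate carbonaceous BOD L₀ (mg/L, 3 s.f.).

L₀ ≈ 51.4 mg/L

BOD₅ = L₀(1 − e^(−5k_1)) ⇒ L₀ = BOD₅ / (1 − e^(−5×0.165))
= 28.9 / (1 − 0.4382) = 28.9 / 0.5618 = 51.44 mg/L.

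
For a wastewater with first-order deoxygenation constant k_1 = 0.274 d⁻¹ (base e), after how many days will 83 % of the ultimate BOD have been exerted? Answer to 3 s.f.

y/L₀ = 1 − e^(−k_1 t) = 0.83 ⇒ e^(−k_1 t) = 0.170
t = −ln(0.170) / 0.274 = 1.772 / 0.274 = 6.467 d.

t ≈ 6.47 d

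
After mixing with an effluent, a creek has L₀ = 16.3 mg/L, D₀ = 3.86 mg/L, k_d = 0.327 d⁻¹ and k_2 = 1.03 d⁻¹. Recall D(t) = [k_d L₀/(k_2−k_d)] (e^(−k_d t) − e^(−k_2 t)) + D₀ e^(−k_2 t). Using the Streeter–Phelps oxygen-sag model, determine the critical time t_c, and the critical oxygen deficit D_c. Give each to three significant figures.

t_c ≈ 0.620 d; D_c ≈ 4.23 mg/L

At the critical point dD/dt = 0, so k_d L₀ e^(−k_d t) = k_2 D. Substituting D(t) from the Streeter–Phelps equation and solving for t gives
t_c = ln[(k_2/k_d)(1 − D₀(k_2−k_d)/(k_d L₀))] / (k_2−k_d).
Here k_2−k_d = 0.7030 d⁻¹ and 1 − D₀(k_2−k_d)/(k_d L₀) = 1 − 3.86×0.7030/(0.327×16.3) = 0.4909, so
t_c = ln(3.150 × 0.4909) / 0.7030 = 0.4358 / 0.7030 = 0.6200 d.
L(t_c) = L₀ e^(−k_d t_c) = 16.3 × 0.8165 = 13.31 mg/L, and at the critical point k_2 D_c = k_d L, so D_c = (0.327/1.03) × 13.31 = 4.225 mg/L.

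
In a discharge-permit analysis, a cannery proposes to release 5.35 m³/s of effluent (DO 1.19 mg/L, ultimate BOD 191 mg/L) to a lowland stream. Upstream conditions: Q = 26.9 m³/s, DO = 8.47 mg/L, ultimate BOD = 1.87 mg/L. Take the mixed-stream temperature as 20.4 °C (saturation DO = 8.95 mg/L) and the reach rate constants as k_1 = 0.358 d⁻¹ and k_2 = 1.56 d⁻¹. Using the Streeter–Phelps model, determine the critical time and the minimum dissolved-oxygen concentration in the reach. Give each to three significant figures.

t_c ≈ 1.07 d; minimum DO ≈ 3.75 mg/L

Mixed DO = (26.9×8.47 + 5.35×1.19)/(26.9+5.35) = 234.2/32.25 = 7.262 mg/L.
Mixed L₀ = (26.9×1.87 + 5.35×191)/(32.25) = 1072/32.25 = 33.25 mg/L.
Initial deficit D₀ = C_s − DO₀ = 8.95 − 7.262 = 1.688 mg/L.
t_c = (1/1.202) ln[(1.56/0.358)(1 − 1.688×1.202/(0.358×33.25))] = 0.8319 × ln(3.615) = 1.069 d.
D_c = (0.358/1.56) × 33.25 × e^(−0.358×1.069) = 0.2295 × 33.25 × 0.6820 = 5.203 mg/L.
Minimum DO = 8.95 − 5.203 = 3.747 mg/L.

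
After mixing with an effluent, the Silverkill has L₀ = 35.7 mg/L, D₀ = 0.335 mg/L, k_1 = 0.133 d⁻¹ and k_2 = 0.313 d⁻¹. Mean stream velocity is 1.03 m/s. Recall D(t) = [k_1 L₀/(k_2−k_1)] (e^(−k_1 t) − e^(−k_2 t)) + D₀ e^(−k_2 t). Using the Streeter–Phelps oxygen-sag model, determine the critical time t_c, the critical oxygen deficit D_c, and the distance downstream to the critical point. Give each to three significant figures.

t_c ≈ 4.68 d; D_c ≈ 8.14 mg/L; x_c ≈ 417 km

At the critical point dD/dt = 0, so k_1 L₀ e^(−k_1 t) = k_2 D. Substituting D(t) from the Streeter–Phelps equation and solving for t gives
t_c = ln[(k_2/k_1)(1 − D₀(k_2−k_1)/(k_1 L₀))] / (k_2−k_1).
Here k_2−k_1 = 0.1800 d⁻¹ and 1 − D₀(k_2−k_1)/(k_1 L₀) = 1 − 0.335×0.1800/(0.133×35.7) = 0.9873, so
t_c = ln(2.353 × 0.9873) / 0.1800 = 0.8431 / 0.1800 = 4.684 d.
D_c = (k_1/k_2) L₀ e^(−k_1 t_c) = (0.133/0.313) × 35.7 × e^(−0.133×4.684) = 0.4249 × 35.7 × 0.5364 = 8.136 mg/L.
x_c = v t_c = 1.03 m/s × 4.684 d × 86400 s/d = 416800 m ≈ 417 km.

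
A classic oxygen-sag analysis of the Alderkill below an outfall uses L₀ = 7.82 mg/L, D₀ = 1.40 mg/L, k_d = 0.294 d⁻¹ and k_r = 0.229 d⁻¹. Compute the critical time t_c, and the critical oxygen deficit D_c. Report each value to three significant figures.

t_c = [1/(k_r−k_d)] ln[(k_r/k_d)(1 − D₀(k_r−k_d)/(k_d L₀))]
= [1/(0.229−0.294)] ln[(0.229/0.294)(1 − 1.40×-0.06500/(0.294×7.82))]
= (1/-0.06500) ln[0.7789 × 1.040] = -15.38 × ln(0.8097) = -15.38 × -0.2110 = 3.247 d.
D_c = (k_d/k_r) L₀ e^(−k_d t_c) = (0.294/0.229) × 7.82 × e^(−0.294×3.247) = 1.284 × 7.82 × 0.3850 = 3.865 mg/L.

t_c ≈ 3.25 d; D_c ≈ 3.87 mg/L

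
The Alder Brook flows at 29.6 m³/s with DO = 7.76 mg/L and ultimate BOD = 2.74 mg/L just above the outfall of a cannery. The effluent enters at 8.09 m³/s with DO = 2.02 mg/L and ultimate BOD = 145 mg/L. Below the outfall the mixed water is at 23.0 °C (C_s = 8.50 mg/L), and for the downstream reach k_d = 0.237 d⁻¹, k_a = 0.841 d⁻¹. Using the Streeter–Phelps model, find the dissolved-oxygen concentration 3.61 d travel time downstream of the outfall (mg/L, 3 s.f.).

DO ≈ 3.48 mg/L

Mixed DO = (29.6×7.76 + 8.09×2.02)/(29.6+8.09) = 246.0/37.69 = 6.528 mg/L.
Mixed L₀ = (29.6×2.74 + 8.09×145)/(37.69) = 1254/37.69 = 33.28 mg/L.
Initial deficit D₀ = C_s − DO₀ = 8.50 − 6.528 = 1.972 mg/L.
D(3.61) = [0.237×33.28/(0.841−0.237)](e^(−0.237×3.61) − e^(−0.841×3.61)) + 1.972 e^(−0.841×3.61)
= 13.06 × (0.4250 − 0.04803) + 1.972 × 0.04803 = 5.017 mg/L.
DO = 8.50 − 5.017 = 3.483 mg/L.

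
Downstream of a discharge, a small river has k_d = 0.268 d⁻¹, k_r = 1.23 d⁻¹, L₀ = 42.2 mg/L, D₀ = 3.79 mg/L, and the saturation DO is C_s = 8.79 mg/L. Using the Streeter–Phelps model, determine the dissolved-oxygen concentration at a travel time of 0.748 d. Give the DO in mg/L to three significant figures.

k_d L₀/(k_r−k_d) = 0.268×42.2/(1.23−0.268) = 11.31/0.9620 = 11.76 mg/L.
e^(−k_d t) = e^(−0.268×0.7480) = 0.8184; e^(−k_r t) = e^(−1.23×0.7480) = 0.3985.
D = 11.76 × (0.8184 − 0.3985) + 3.79 × 0.3985 = 4.936 + 1.510 = 6.446 mg/L.
DO = C_s − D = 8.79 − 6.446 = 2.344 mg/L.

DO ≈ 2.34 mg/L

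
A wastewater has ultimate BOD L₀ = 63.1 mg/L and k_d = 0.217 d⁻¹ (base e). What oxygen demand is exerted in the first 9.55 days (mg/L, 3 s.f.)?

y ≈ 55.2 mg/L

y_t = L₀(1 − e^(−k_d t)) = 63.1 × (1 − e^(−0.217×9.55))
= 63.1 × (1 − 0.1259) = 63.1 × 0.8741 = 55.16 mg/L.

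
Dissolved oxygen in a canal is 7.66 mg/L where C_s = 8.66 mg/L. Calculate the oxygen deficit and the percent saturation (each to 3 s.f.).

D ≈ 1.00 mg/L; 88.5 % saturation

D = C_s − C = 8.66 − 7.66 = 1.00 mg/L.
% saturation = 7.66/8.66 × 100 = 88.5 %.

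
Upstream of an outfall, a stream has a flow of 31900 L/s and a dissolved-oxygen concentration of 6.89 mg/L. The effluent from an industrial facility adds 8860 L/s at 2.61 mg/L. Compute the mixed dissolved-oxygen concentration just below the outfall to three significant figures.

Flow-weighted mixing: C = (Q_r C_r + Q_w C_w)/(Q_r + Q_w)
= (31900×6.89 + 8860×2.61)/(31900 + 8860) = 242900/40760 = 5.960 mg/L.

5.96 mg/L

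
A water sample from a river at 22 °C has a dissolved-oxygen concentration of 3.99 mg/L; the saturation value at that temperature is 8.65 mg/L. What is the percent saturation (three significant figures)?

46.1 % saturation

% saturation = C/C_s × 100 = 3.99/8.65 × 100 = 46.1 %.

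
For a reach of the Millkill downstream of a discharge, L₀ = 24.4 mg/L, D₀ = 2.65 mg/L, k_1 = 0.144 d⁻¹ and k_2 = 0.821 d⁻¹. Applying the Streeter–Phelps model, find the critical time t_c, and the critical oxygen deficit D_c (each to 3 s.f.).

t_c ≈ 1.52 d; D_c ≈ 3.44 mg/L

t_c = [1/(k_2−k_1)] ln[(k_2/k_1)(1 − D₀(k_2−k_1)/(k_1 L₀))]
= [1/(0.821−0.144)] ln[(0.821/0.144)(1 − 2.65×0.6770/(0.144×24.4))]
= (1/0.6770) ln[5.701 × 0.4894] = 1.477 × ln(2.790) = 1.477 × 1.026 = 1.516 d.
D_c = (k_1/k_2) L₀ e^(−k_1 t_c) = (0.144/0.821) × 24.4 × e^(−0.144×1.516) = 0.1754 × 24.4 × 0.8039 = 3.440 mg/L.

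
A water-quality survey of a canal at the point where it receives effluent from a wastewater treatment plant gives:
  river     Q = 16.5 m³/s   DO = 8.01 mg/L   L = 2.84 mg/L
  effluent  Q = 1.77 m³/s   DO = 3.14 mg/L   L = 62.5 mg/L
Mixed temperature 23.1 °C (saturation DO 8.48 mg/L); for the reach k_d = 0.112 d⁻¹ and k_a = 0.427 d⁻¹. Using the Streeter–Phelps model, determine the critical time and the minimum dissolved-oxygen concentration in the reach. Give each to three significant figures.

t_c ≈ 3.08 d; minimum DO ≈ 6.88 mg/L

Mixed DO = (16.5×8.01 + 1.77×3.14)/(16.5+1.77) = 137.7/18.27 = 7.538 mg/L.
Mixed L₀ = (16.5×2.84 + 1.77×62.5)/(18.27) = 157.5/18.27 = 8.620 mg/L.
Initial deficit D₀ = C_s − DO₀ = 8.48 − 7.538 = 0.9418 mg/L.
t_c = (1/0.3150) ln[(0.427/0.112)(1 − 0.9418×0.3150/(0.112×8.620))] = 3.175 × ln(2.641) = 3.083 d.
D_c = (0.112/0.427) × 8.620 × e^(−0.112×3.083) = 0.2623 × 8.620 × 0.7080 = 1.601 mg/L.
Minimum DO = 8.48 − 1.601 = 6.879 mg/L.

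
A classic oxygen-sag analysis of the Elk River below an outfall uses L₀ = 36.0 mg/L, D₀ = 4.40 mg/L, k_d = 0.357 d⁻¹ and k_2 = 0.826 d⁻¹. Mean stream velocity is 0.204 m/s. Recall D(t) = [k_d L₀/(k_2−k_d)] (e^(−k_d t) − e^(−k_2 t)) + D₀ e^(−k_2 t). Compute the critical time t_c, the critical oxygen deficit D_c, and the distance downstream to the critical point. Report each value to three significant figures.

t_c ≈ 1.42 d; D_c ≈ 9.39 mg/L; x_c ≈ 24.9 km

t_c = [1/(k_2−k_d)] ln[(k_2/k_d)(1 − D₀(k_2−k_d)/(k_d L₀))]
= [1/(0.826−0.357)] ln[(0.826/0.357)(1 − 4.40×0.4690/(0.357×36.0))]
= (1/0.4690) ln[2.314 × 0.8394] = 2.132 × ln(1.942) = 2.132 × 0.6638 = 1.415 d.
D_c = (k_d/k_2) L₀ e^(−k_d t_c) = (0.357/0.826) × 36.0 × e^(−0.357×1.415) = 0.4322 × 36.0 × 0.6033 = 9.387 mg/L.
x_c = v t_c = 0.204 m/s × 1.415 d × 86400 s/d = 24950 m ≈ 24.9 km.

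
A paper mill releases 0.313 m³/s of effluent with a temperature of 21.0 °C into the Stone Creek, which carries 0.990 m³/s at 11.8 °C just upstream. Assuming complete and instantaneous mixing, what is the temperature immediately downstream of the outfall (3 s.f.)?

14.0 °C

Flow-weighted mixing: C = (Q_r C_r + Q_w C_w)/(Q_r + Q_w)
= (0.990×11.8 + 0.313×21.0)/(0.990 + 0.313) = 18.26/1.303 = 14.01 °C.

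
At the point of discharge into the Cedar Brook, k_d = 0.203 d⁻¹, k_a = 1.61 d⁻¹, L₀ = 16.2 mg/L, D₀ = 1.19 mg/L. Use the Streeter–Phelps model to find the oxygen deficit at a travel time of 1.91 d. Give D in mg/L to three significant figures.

D ≈ 1.53 mg/L

k_d L₀/(k_a−k_d) = 0.203×16.2/(1.61−0.203) = 3.289/1.407 = 2.337 mg/L.
e^(−k_d t) = e^(−0.203×1.910) = 0.6786; e^(−k_a t) = e^(−1.61×1.910) = 0.04619.
D = 2.337 × (0.6786 − 0.04619) + 1.19 × 0.04619 = 1.478 + 0.05496 = 1.533 mg/L.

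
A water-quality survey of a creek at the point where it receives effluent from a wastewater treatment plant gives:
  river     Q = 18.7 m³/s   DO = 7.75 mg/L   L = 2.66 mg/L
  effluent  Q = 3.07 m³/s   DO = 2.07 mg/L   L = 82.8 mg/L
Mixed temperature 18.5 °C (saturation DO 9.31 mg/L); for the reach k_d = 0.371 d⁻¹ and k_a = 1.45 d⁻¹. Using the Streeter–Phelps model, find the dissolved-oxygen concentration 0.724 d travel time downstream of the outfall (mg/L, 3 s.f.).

Mixed DO = (18.7×7.75 + 3.07×2.07)/(18.7+3.07) = 151.3/21.77 = 6.949 mg/L.
Mixed L₀ = (18.7×2.66 + 3.07×82.8)/(21.77) = 303.9/21.77 = 13.96 mg/L.
Initial deficit D₀ = C_s − DO₀ = 9.31 − 6.949 = 2.361 mg/L.
D(0.724) = [0.371×13.96/(1.45−0.371)](e^(−0.371×0.724) − e^(−1.45×0.724)) + 2.361 e^(−1.45×0.724)
= 4.800 × (0.7644 − 0.3500) + 2.361 × 0.3500 = 2.816 mg/L.
DO = 9.31 − 2.816 = 6.494 mg/L.

DO ≈ 6.49 mg/L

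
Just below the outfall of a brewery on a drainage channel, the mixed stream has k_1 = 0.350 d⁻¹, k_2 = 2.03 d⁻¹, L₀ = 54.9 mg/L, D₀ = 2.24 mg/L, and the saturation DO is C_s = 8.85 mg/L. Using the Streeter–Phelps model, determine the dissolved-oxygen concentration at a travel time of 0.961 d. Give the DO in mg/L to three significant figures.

DO ≈ 1.99 mg/L

k_1 L₀/(k_2−k_1) = 0.350×54.9/(2.03−0.350) = 19.21/1.680 = 11.44 mg/L.
e^(−k_1 t) = e^(−0.350×0.9610) = 0.7144; e^(−k_2 t) = e^(−2.03×0.9610) = 0.1422.
D = 11.44 × (0.7144 − 0.1422) + 2.24 × 0.1422 = 6.545 + 0.3184 = 6.863 mg/L.
DO = C_s − D = 8.85 − 6.863 = 1.987 mg/L.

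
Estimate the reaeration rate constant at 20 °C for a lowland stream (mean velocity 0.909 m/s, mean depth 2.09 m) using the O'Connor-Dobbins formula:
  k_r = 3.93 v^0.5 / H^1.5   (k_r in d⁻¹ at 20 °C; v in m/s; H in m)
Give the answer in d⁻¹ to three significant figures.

k_r ≈ 1.24 d⁻¹

k_r = 3.93 × 0.909^0.5 / 2.09^1.5 = 3.93 × 0.9534 / 3.021 = 1.240 d⁻¹.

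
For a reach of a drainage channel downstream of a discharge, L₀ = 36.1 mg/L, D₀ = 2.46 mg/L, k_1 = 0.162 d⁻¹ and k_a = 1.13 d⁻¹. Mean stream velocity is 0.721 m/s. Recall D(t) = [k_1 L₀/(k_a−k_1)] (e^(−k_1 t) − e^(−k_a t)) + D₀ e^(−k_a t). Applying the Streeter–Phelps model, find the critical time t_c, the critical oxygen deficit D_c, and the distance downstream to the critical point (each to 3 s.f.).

t_c = [1/(k_a−k_1)] ln[(k_a/k_1)(1 − D₀(k_a−k_1)/(k_1 L₀))]
= [1/(1.13−0.162)] ln[(1.13/0.162)(1 − 2.46×0.9680/(0.162×36.1))]
= (1/0.9680) ln[6.975 × 0.5928] = 1.033 × ln(4.135) = 1.033 × 1.420 = 1.466 d.
L(t_c) = L₀ e^(−k_1 t_c) = 36.1 × 0.7885 = 28.47 mg/L, and at the critical point k_a D_c = k_1 L, so D_c = (0.162/1.13) × 28.47 = 4.081 mg/L.
x_c = v t_c = 0.721 m/s × 1.466 d × 86400 s/d = 91350 m ≈ 91.4 km.

t_c ≈ 1.47 d; D_c ≈ 4.08 mg/L; x_c ≈ 91.4 km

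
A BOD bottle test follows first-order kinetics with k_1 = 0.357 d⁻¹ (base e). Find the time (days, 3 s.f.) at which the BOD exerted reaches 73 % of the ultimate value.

y/L₀ = 1 − e^(−k_1 t) = 0.73 ⇒ e^(−k_1 t) = 0.270
t = −ln(0.270) / 0.357 = 1.309 / 0.357 = 3.668 d.

t ≈ 3.67 d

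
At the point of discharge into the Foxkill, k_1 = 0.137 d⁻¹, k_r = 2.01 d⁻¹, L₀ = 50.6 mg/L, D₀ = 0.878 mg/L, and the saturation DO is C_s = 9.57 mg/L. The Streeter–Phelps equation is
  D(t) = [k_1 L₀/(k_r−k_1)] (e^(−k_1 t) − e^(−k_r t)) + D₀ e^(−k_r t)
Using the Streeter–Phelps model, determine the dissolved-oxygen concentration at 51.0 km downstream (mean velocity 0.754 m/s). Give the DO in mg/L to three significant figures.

Travel time t = x/v = 51.0 km / (0.754 m/s) = 51000 m / 0.754 m/s = 67640 s = 0.7829 d.
k_1 L₀/(k_r−k_1) = 0.137×50.6/(2.01−0.137) = 6.932/1.873 = 3.701 mg/L.
e^(−k_1 t) = e^(−0.137×0.7829) = 0.8983; e^(−k_r t) = e^(−2.01×0.7829) = 0.2073.
D = 3.701 × (0.8983 − 0.2073) + 0.878 × 0.2073 = 2.557 + 0.1820 = 2.739 mg/L.
DO = C_s − D = 9.57 − 2.739 = 6.831 mg/L.

DO ≈ 6.83 mg/L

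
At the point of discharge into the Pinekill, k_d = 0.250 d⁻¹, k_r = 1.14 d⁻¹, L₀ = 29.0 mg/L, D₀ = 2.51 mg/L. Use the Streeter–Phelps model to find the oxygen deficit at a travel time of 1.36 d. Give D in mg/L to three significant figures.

k_d L₀/(k_r−k_d) = 0.250×29.0/(1.14−0.250) = 7.250/0.8900 = 8.146 mg/L.
e^(−k_d t) = e^(−0.250×1.360) = 0.7118; e^(−k_r t) = e^(−1.14×1.360) = 0.2122.
D = 8.146 × (0.7118 − 0.2122) + 2.51 × 0.2122 = 4.070 + 0.5325 = 4.602 mg/L.

D ≈ 4.60 mg/L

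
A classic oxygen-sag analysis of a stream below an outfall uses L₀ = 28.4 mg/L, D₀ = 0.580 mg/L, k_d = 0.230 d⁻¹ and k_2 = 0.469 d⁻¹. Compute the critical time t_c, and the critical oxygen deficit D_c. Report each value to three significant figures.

t_c = [1/(k_2−k_d)] ln[(k_2/k_d)(1 − D₀(k_2−k_d)/(k_d L₀))]
= [1/(0.469−0.230)] ln[(0.469/0.230)(1 − 0.580×0.2390/(0.230×28.4))]
= (1/0.2390) ln[2.039 × 0.9788] = 4.184 × ln(1.996) = 4.184 × 0.6911 = 2.892 d.
L(t_c) = L₀ e^(−k_d t_c) = 28.4 × 0.5142 = 14.60 mg/L, and at the critical point k_2 D_c = k_d L, so D_c = (0.230/0.469) × 14.60 = 7.162 mg/L.

t_c ≈ 2.89 d; D_c ≈ 7.16 mg/L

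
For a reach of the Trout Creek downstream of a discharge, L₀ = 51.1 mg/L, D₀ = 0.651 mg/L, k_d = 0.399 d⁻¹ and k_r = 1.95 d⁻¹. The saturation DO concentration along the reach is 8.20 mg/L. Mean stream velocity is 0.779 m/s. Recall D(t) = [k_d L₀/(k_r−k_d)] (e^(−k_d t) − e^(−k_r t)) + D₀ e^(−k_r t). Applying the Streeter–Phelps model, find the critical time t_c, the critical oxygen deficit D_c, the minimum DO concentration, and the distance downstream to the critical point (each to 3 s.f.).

t_c ≈ 0.990 d; D_c ≈ 7.04 mg/L; min DO ≈ 1.16 mg/L; x_c ≈ 66.6 km

t_c = [1/(k_r−k_d)] ln[(k_r/k_d)(1 − D₀(k_r−k_d)/(k_d L₀))]
= [1/(1.95−0.399)] ln[(1.95/0.399)(1 − 0.651×1.551/(0.399×51.1))]
= (1/1.551) ln[4.887 × 0.9505] = 0.6447 × ln(4.645) = 0.6447 × 1.536 = 0.9902 d.
D_c = (k_d/k_r) L₀ e^(−k_d t_c) = (0.399/1.95) × 51.1 × e^(−0.399×0.9902) = 0.2046 × 51.1 × 0.6736 = 7.043 mg/L.
Minimum DO = C_s − D_c = 8.20 − 7.043 = 1.157 mg/L.
x_c = v t_c = 0.779 m/s × 0.9902 d × 86400 s/d = 66650 m ≈ 66.6 km.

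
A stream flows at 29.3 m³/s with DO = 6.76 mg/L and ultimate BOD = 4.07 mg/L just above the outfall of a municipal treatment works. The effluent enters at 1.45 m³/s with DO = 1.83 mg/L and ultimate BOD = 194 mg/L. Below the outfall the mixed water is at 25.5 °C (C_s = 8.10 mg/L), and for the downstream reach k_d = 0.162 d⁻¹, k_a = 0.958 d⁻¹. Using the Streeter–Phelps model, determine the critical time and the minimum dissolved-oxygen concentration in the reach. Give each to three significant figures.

t_c ≈ 1.10 d; minimum DO ≈ 6.26 mg/L

Mixed DO = (29.3×6.76 + 1.45×1.83)/(29.3+1.45) = 200.7/30.75 = 6.528 mg/L.
Mixed L₀ = (29.3×4.07 + 1.45×194)/(30.75) = 400.6/30.75 = 13.03 mg/L.
Initial deficit D₀ = C_s − DO₀ = 8.10 − 6.528 = 1.572 mg/L.
t_c = (1/0.7960) ln[(0.958/0.162)(1 − 1.572×0.7960/(0.162×13.03))] = 1.256 × ln(2.406) = 1.103 d.
D_c = (0.162/0.958) × 13.03 × e^(−0.162×1.103) = 0.1691 × 13.03 × 0.8364 = 1.842 mg/L.
Minimum DO = 8.10 − 1.842 = 6.258 mg/L.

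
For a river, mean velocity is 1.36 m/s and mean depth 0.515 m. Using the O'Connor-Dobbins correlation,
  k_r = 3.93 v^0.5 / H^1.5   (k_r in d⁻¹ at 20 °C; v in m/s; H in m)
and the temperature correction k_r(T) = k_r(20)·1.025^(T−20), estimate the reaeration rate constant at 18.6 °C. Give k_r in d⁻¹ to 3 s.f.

k_r ≈ 12.0 d⁻¹

k_r(20) = 3.93 × 1.36^0.5 / 0.515^1.5 = 3.93 × 1.166 / 0.3696 = 12.40 d⁻¹.
k_r(18.6) = 12.40 × 1.025^(18.6−20) = 12.40 × 0.9660 = 11.98 d⁻¹.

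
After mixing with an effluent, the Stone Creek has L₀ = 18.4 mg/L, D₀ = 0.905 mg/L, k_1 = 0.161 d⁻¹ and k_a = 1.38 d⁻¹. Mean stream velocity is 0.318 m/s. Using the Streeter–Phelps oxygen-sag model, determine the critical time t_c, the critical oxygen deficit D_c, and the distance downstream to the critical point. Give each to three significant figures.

t_c ≈ 1.38 d; D_c ≈ 1.72 mg/L; x_c ≈ 37.9 km

t_c = [1/(k_a−k_1)] ln[(k_a/k_1)(1 − D₀(k_a−k_1)/(k_1 L₀))]
= [1/(1.38−0.161)] ln[(1.38/0.161)(1 − 0.905×1.219/(0.161×18.4))]
= (1/1.219) ln[8.571 × 0.6276] = 0.8203 × ln(5.379) = 0.8203 × 1.683 = 1.380 d.
D_c = (k_1/k_a) L₀ e^(−k_1 t_c) = (0.161/1.38) × 18.4 × e^(−0.161×1.380) = 0.1167 × 18.4 × 0.8007 = 1.719 mg/L.
x_c = v t_c = 0.318 m/s × 1.380 d × 86400 s/d = 37920 m ≈ 37.9 km.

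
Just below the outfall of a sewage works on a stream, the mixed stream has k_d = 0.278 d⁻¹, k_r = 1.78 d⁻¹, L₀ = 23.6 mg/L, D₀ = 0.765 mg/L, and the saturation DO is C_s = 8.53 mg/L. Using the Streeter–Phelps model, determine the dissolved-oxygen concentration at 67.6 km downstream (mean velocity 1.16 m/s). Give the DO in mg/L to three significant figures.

Travel time t = x/v = 67.6 km / (1.16 m/s) = 67600 m / 1.16 m/s = 58280 s = 0.6745 d.
k_d L₀/(k_r−k_d) = 0.278×23.6/(1.78−0.278) = 6.561/1.502 = 4.368 mg/L.
e^(−k_d t) = e^(−0.278×0.6745) = 0.8290; e^(−k_r t) = e^(−1.78×0.6745) = 0.3010.
D = 4.368 × (0.8290 − 0.3010) + 0.765 × 0.3010 = 2.306 + 0.2303 = 2.537 mg/L.
DO = C_s − D = 8.53 − 2.537 = 5.993 mg/L.

DO ≈ 5.99 mg/L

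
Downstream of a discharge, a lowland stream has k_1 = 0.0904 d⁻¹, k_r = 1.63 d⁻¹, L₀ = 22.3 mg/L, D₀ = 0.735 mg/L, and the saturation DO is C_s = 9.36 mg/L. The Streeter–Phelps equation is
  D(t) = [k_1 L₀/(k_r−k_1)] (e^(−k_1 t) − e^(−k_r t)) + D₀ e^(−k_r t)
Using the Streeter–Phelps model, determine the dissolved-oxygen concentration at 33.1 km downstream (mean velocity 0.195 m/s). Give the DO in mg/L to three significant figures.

Travel time t = x/v = 33.1 km / (0.195 m/s) = 33100 m / 0.195 m/s = 169700 s = 1.965 d.
k_1 L₀/(k_r−k_1) = 0.0904×22.3/(1.63−0.0904) = 2.016/1.540 = 1.309 mg/L.
e^(−k_1 t) = e^(−0.0904×1.965) = 0.8373; e^(−k_r t) = e^(−1.63×1.965) = 0.04067.
D = 1.309 × (0.8373 − 0.04067) + 0.735 × 0.04067 = 1.043 + 0.02989 = 1.073 mg/L.
DO = C_s − D = 9.36 − 1.073 = 8.287 mg/L.

DO ≈ 8.29 mg/L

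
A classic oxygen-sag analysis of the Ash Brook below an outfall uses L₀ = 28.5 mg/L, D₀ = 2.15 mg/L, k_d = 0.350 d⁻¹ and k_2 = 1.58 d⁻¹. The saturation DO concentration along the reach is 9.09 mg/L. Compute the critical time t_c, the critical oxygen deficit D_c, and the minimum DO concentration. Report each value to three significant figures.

t_c ≈ 0.975 d; D_c ≈ 4.49 mg/L; min DO ≈ 4.60 mg/L

At the critical point dD/dt = 0, so k_d L₀ e^(−k_d t) = k_2 D. Substituting D(t) from the Streeter–Phelps equation and solving for t gives
t_c = ln[(k_2/k_d)(1 − D₀(k_2−k_d)/(k_d L₀))] / (k_2−k_d).
Here k_2−k_d = 1.230 d⁻¹ and 1 − D₀(k_2−k_d)/(k_d L₀) = 1 − 2.15×1.230/(0.350×28.5) = 0.7349, so
t_c = ln(4.514 × 0.7349) / 1.230 = 1.199 / 1.230 = 0.9750 d.
L(t_c) = L₀ e^(−k_d t_c) = 28.5 × 0.7109 = 20.26 mg/L, and at the critical point k_2 D_c = k_d L, so D_c = (0.350/1.58) × 20.26 = 4.488 mg/L.
Minimum DO = C_s − D_c = 9.09 − 4.488 = 4.602 mg/L.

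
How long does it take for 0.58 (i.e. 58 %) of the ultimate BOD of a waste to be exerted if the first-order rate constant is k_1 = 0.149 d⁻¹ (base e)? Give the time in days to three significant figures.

y/L₀ = 1 − e^(−k_1 t) = 0.58 ⇒ e^(−k_1 t) = 0.420
t = −ln(0.420) / 0.149 = 0.8675 / 0.149 = 5.822 d.

t ≈ 5.82 d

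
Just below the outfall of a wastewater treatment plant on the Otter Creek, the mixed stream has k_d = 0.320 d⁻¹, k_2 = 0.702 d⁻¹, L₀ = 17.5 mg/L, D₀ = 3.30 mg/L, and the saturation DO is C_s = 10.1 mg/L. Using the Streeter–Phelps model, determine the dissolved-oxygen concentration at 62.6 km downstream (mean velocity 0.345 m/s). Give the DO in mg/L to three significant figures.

Travel time t = x/v = 62.6 km / (0.345 m/s) = 62600 m / 0.345 m/s = 181400 s = 2.100 d.
k_d L₀/(k_2−k_d) = 0.320×17.5/(0.702−0.320) = 5.600/0.3820 = 14.66 mg/L.
e^(−k_d t) = e^(−0.320×2.100) = 0.5107; e^(−k_2 t) = e^(−0.702×2.100) = 0.2289.
D = 14.66 × (0.5107 − 0.2289) + 3.30 × 0.2289 = 4.130 + 0.7555 = 4.886 mg/L.
DO = C_s − D = 10.1 − 4.886 = 5.214 mg/L.

DO ≈ 5.21 mg/L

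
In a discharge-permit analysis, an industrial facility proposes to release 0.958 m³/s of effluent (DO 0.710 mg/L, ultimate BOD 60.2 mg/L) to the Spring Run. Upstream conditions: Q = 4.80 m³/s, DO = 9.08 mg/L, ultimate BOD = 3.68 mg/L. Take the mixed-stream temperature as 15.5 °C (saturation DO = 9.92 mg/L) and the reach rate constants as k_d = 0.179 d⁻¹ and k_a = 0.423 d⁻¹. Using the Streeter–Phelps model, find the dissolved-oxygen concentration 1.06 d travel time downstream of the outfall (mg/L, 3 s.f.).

Mixed DO = (4.80×9.08 + 0.958×0.710)/(4.80+0.958) = 44.26/5.758 = 7.687 mg/L.
Mixed L₀ = (4.80×3.68 + 0.958×60.2)/(5.758) = 75.34/5.758 = 13.08 mg/L.
Initial deficit D₀ = C_s − DO₀ = 9.92 − 7.687 = 2.233 mg/L.
D(1.06) = [0.179×13.08/(0.423−0.179)](e^(−0.179×1.06) − e^(−0.423×1.06)) + 2.233 e^(−0.423×1.06)
= 9.598 × (0.8272 − 0.6387) + 2.233 × 0.6387 = 3.235 mg/L.
DO = 9.92 − 3.235 = 6.685 mg/L.

DO ≈ 6.68 mg/L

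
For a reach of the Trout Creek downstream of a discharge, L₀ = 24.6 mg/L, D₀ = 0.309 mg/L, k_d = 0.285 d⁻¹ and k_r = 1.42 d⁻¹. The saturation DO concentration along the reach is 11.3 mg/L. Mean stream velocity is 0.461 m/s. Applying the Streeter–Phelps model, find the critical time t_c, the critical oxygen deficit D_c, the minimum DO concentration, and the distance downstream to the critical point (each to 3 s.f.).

With k_r/k_d = 4.982 and 1 − D₀(k_r−k_d)/(k_d L₀) = 0.9500,
t_c = ln(4.982 × 0.9500) / (1.42 − 0.285) = ln(4.733) / 1.135 = 1.555/1.135 = 1.370 d.
L(t_c) = L₀ e^(−k_d t_c) = 24.6 × 0.6768 = 16.65 mg/L, and at the critical point k_r D_c = k_d L, so D_c = (0.285/1.42) × 16.65 = 3.342 mg/L.
Minimum DO = C_s − D_c = 11.3 − 3.342 = 7.958 mg/L.
x_c = v t_c = 0.461 m/s × 1.370 d × 86400 s/d = 54560 m ≈ 54.6 km.

t_c ≈ 1.37 d; D_c ≈ 3.34 mg/L; min DO ≈ 7.96 mg/L; x_c ≈ 54.6 km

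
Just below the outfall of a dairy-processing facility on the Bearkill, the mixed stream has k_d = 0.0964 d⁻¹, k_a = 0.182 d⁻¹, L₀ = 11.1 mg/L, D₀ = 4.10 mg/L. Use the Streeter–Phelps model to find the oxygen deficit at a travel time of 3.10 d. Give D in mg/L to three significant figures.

k_d L₀/(k_a−k_d) = 0.0964×11.1/(0.182−0.0964) = 1.070/0.08560 = 12.50 mg/L.
e^(−k_d t) = e^(−0.0964×3.100) = 0.7417; e^(−k_a t) = e^(−0.182×3.100) = 0.5688.
D = 12.50 × (0.7417 − 0.5688) + 4.10 × 0.5688 = 2.161 + 2.332 = 4.493 mg/L.

D ≈ 4.49 mg/L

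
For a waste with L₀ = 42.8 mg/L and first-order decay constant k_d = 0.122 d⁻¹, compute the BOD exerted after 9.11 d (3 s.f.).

y ≈ 28.7 mg/L

y_t = L₀(1 − e^(−k_d t)) = 42.8 × (1 − e^(−0.122×9.11))
= 42.8 × (1 − 0.3291) = 42.8 × 0.6709 = 28.71 mg/L.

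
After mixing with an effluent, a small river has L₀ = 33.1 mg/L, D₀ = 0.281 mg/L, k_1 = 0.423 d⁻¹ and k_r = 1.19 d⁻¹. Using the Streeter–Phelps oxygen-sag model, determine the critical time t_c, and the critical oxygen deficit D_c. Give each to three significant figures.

t_c ≈ 1.33 d; D_c ≈ 6.71 mg/L

t_c = [1/(k_r−k_1)] ln[(k_r/k_1)(1 − D₀(k_r−k_1)/(k_1 L₀))]
= [1/(1.19−0.423)] ln[(1.19/0.423)(1 − 0.281×0.7670/(0.423×33.1))]
= (1/0.7670) ln[2.813 × 0.9846] = 1.304 × ln(2.770) = 1.304 × 1.019 = 1.328 d.
D_c = (k_1/k_r) L₀ e^(−k_1 t_c) = (0.423/1.19) × 33.1 × e^(−0.423×1.328) = 0.3555 × 33.1 × 0.5701 = 6.708 mg/L.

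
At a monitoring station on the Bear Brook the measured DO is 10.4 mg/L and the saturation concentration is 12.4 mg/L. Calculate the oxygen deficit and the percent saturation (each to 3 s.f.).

D = C_s − C = 12.4 − 10.4 = 2.00 mg/L.
% saturation = 10.4/12.4 × 100 = 83.9 %.

D ≈ 2.00 mg/L; 83.9 % saturation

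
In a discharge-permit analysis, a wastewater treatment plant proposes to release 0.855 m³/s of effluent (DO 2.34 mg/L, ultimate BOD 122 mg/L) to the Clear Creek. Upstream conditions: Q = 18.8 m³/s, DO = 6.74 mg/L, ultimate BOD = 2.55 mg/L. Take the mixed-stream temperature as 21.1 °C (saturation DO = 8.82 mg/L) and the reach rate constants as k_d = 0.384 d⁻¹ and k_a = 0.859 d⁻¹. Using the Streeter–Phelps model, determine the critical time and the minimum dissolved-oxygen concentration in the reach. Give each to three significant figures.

Mixed DO = (18.8×6.74 + 0.855×2.34)/(18.8+0.855) = 128.7/19.66 = 6.549 mg/L.
Mixed L₀ = (18.8×2.55 + 0.855×122)/(19.66) = 152.2/19.66 = 7.746 mg/L.
Initial deficit D₀ = C_s − DO₀ = 8.82 − 6.549 = 2.271 mg/L.
t_c = (1/0.4750) ln[(0.859/0.384)(1 − 2.271×0.4750/(0.384×7.746))] = 2.105 × ln(1.426) = 0.7465 d.
D_c = (0.384/0.859) × 7.746 × e^(−0.384×0.7465) = 0.4470 × 7.746 × 0.7508 = 2.600 mg/L.
Minimum DO = 8.82 − 2.600 = 6.220 mg/L.

t_c ≈ 0.746 d; minimum DO ≈ 6.22 mg/L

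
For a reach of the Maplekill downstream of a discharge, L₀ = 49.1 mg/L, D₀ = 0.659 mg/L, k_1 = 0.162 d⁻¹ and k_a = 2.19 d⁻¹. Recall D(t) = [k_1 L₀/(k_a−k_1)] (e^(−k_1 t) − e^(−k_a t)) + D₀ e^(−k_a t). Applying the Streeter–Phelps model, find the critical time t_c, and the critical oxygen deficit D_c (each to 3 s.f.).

t_c ≈ 1.19 d; D_c ≈ 2.99 mg/L

At the critical point dD/dt = 0, so k_1 L₀ e^(−k_1 t) = k_a D. Substituting D(t) from the Streeter–Phelps equation and solving for t gives
t_c = ln[(k_a/k_1)(1 − D₀(k_a−k_1)/(k_1 L₀))] / (k_a−k_1).
Here k_a−k_1 = 2.028 d⁻¹ and 1 − D₀(k_a−k_1)/(k_1 L₀) = 1 − 0.659×2.028/(0.162×49.1) = 0.8320, so
t_c = ln(13.52 × 0.8320) / 2.028 = 2.420 / 2.028 = 1.193 d.
D_c = (k_1/k_a) L₀ e^(−k_1 t_c) = (0.162/2.19) × 49.1 × e^(−0.162×1.193) = 0.07397 × 49.1 × 0.8242 = 2.994 mg/L.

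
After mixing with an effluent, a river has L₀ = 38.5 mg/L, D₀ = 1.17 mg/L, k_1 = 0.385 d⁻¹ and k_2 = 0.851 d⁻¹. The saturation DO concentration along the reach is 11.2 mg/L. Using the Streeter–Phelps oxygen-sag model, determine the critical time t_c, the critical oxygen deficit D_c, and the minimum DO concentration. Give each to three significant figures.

t_c ≈ 1.62 d; D_c ≈ 9.33 mg/L; min DO ≈ 1.87 mg/L

With k_2/k_1 = 2.210 and 1 − D₀(k_2−k_1)/(k_1 L₀) = 0.9632,
t_c = ln(2.210 × 0.9632) / (0.851 − 0.385) = ln(2.129) / 0.4660 = 0.7557/0.4660 = 1.622 d.
L(t_c) = L₀ e^(−k_1 t_c) = 38.5 × 0.5356 = 20.62 mg/L, and at the critical point k_2 D_c = k_1 L, so D_c = (0.385/0.851) × 20.62 = 9.329 mg/L.
Minimum DO = C_s − D_c = 11.2 − 9.329 = 1.871 mg/L.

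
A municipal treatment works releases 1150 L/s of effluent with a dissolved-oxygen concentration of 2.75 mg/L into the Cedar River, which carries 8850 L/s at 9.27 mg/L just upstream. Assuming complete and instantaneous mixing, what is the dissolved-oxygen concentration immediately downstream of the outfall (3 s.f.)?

8.52 mg/L

Flow-weighted mixing: C = (Q_r C_r + Q_w C_w)/(Q_r + Q_w)
= (8850×9.27 + 1150×2.75)/(8850 + 1150) = 85200/10000 = 8.520 mg/L.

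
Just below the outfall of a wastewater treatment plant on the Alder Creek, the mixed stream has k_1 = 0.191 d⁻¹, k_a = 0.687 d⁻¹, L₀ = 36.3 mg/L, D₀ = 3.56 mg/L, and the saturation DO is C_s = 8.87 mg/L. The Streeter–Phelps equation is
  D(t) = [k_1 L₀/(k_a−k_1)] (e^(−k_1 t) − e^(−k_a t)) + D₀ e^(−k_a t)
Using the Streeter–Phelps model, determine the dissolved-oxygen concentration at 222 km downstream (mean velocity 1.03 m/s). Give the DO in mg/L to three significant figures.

Travel time t = x/v = 222 km / (1.03 m/s) = 222000 m / 1.03 m/s = 215500 s = 2.495 d.
k_1 L₀/(k_a−k_1) = 0.191×36.3/(0.687−0.191) = 6.933/0.4960 = 13.98 mg/L.
e^(−k_1 t) = e^(−0.191×2.495) = 0.6210; e^(−k_a t) = e^(−0.687×2.495) = 0.1802.
D = 13.98 × (0.6210 − 0.1802) + 3.56 × 0.1802 = 6.162 + 0.6414 = 6.803 mg/L.
DO = C_s − D = 8.87 − 6.803 = 2.067 mg/L.

DO ≈ 2.07 mg/L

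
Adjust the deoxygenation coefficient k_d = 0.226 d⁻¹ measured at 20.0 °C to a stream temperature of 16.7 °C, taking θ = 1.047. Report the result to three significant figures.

k_d(T₂) = k_d(T₁) · θ^(T₂−T₁) = 0.226 × 1.047^(16.7−20.0)
= 0.226 × 1.047^-3.30 = 0.226 × 0.8594 = 0.1942 d⁻¹.

k_d ≈ 0.194 d⁻¹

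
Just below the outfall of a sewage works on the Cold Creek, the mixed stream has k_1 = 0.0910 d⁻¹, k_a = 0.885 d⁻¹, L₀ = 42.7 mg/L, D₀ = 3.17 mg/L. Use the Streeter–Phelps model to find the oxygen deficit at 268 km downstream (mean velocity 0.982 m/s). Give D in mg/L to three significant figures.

Travel time t = x/v = 268 km / (0.982 m/s) = 268000 m / 0.982 m/s = 272900 s = 3.159 d.
k_1 L₀/(k_a−k_1) = 0.0910×42.7/(0.885−0.0910) = 3.886/0.7940 = 4.894 mg/L.
e^(−k_1 t) = e^(−0.0910×3.159) = 0.7502; e^(−k_a t) = e^(−0.885×3.159) = 0.06109.
D = 4.894 × (0.7502 − 0.06109) + 3.17 × 0.06109 = 3.372 + 0.1936 = 3.566 mg/L.

D ≈ 3.57 mg/L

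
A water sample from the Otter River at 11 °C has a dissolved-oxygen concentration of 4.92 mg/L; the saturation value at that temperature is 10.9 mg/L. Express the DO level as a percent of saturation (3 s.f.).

45.1 % saturation

% saturation = C/C_s × 100 = 4.92/10.9 × 100 = 45.1 %.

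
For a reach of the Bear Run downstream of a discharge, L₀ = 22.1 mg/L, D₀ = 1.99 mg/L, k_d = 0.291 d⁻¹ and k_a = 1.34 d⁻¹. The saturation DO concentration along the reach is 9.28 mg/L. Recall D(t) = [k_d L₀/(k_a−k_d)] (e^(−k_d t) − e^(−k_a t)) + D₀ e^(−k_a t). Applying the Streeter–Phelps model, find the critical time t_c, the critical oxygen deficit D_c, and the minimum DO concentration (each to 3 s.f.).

t_c ≈ 1.08 d; D_c ≈ 3.50 mg/L; min DO ≈ 5.78 mg/L

At the critical point dD/dt = 0, so k_d L₀ e^(−k_d t) = k_a D. Substituting D(t) from the Streeter–Phelps equation and solving for t gives
t_c = ln[(k_a/k_d)(1 − D₀(k_a−k_d)/(k_d L₀))] / (k_a−k_d).
Here k_a−k_d = 1.049 d⁻¹ and 1 − D₀(k_a−k_d)/(k_d L₀) = 1 − 1.99×1.049/(0.291×22.1) = 0.6754, so
t_c = ln(4.605 × 0.6754) / 1.049 = 1.135 / 1.049 = 1.082 d.
L(t_c) = L₀ e^(−k_d t_c) = 22.1 × 0.7300 = 16.13 mg/L, and at the critical point k_a D_c = k_d L, so D_c = (0.291/1.34) × 16.13 = 3.503 mg/L.
Minimum DO = C_s − D_c = 9.28 − 3.503 = 5.777 mg/L.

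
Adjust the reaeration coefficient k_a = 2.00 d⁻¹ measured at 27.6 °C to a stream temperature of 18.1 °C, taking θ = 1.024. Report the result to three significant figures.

k_a(T₂) = k_a(T₁) · θ^(T₂−T₁) = 2.00 × 1.024^(18.1−27.6)
= 2.00 × 1.024^-9.50 = 2.00 × 0.7983 = 1.597 d⁻¹.

k_a ≈ 1.60 d⁻¹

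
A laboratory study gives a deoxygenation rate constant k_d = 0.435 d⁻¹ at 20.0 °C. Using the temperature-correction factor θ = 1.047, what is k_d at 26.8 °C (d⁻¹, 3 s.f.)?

k_d ≈ 0.594 d⁻¹

k_d(T₂) = k_d(T₁) · θ^(T₂−T₁) = 0.435 × 1.047^(26.8−20.0)
= 0.435 × 1.047^6.80 = 0.435 × 1.367 = 0.5945 d⁻¹.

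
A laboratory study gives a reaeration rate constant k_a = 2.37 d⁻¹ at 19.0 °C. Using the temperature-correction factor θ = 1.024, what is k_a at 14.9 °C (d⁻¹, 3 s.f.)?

k_a ≈ 2.15 d⁻¹

k_a(T₂) = k_a(T₁) · θ^(T₂−T₁) = 2.37 × 1.024^(14.9−19.0)
= 2.37 × 1.024^-4.10 = 2.37 × 0.9073 = 2.150 d⁻¹.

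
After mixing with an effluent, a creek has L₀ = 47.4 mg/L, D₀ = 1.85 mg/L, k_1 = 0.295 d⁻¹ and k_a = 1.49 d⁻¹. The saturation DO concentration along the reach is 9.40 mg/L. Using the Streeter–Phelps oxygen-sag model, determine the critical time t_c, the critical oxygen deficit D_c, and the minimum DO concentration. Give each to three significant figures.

t_c ≈ 1.21 d; D_c ≈ 6.56 mg/L; min DO ≈ 2.84 mg/L

At the critical point dD/dt = 0, so k_1 L₀ e^(−k_1 t) = k_a D. Substituting D(t) from the Streeter–Phelps equation and solving for t gives
t_c = ln[(k_a/k_1)(1 − D₀(k_a−k_1)/(k_1 L₀))] / (k_a−k_1).
Here k_a−k_1 = 1.195 d⁻¹ and 1 − D₀(k_a−k_1)/(k_1 L₀) = 1 − 1.85×1.195/(0.295×47.4) = 0.8419, so
t_c = ln(5.051 × 0.8419) / 1.195 = 1.447 / 1.195 = 1.211 d.
D_c = (k_1/k_a) L₀ e^(−k_1 t_c) = (0.295/1.49) × 47.4 × e^(−0.295×1.211) = 0.1980 × 47.4 × 0.6995 = 6.565 mg/L.
Minimum DO = C_s − D_c = 9.40 − 6.565 = 2.835 mg/L.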